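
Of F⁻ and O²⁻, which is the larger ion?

These species are isoelectronic with 10 electrons. The only difference is the number of protons: F⁻ (Z=9), O²⁻ (Z=8). The strongest nuclear pull (F⁻) gives the smallest ion.

O²⁻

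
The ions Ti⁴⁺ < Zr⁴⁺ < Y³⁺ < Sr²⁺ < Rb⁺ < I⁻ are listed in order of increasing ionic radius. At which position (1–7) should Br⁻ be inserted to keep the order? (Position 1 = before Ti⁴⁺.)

First list Z and electron count for each: Ti⁴⁺ (Z=22, 18 e⁻), Zr⁴⁺ (Z=40, 36 e⁻), Y³⁺ (Z=39, 36 e⁻), Sr²⁺ (Z=38, 36 e⁻), Rb⁺ (Z=37, 36 e⁻), Br⁻ (Z=35, 36 e⁻), I⁻ (Z=53, 54 e⁻). Ti⁴⁺ < Zr⁴⁺ (same group, period 4 vs 5); Zr⁴⁺ < Y³⁺ (isoelectronic, higher Z=40 is smaller); Y³⁺ < Sr²⁺ (both 36 e⁻, Z=39>38); Sr²⁺ < Rb⁺ (isoelectronic, higher Z=38 is smaller); Rb⁺ < Br⁻ (isoelectronic, higher Z=37 is smaller); Br⁻ < I⁻ (same group, 1 shell fewer).
The complete sequence is Ti⁴⁺ < Zr⁴⁺ < Y³⁺ < Sr²⁺ < Rb⁺ < Br⁻ < I⁻. Br⁻ sits at position 6.

6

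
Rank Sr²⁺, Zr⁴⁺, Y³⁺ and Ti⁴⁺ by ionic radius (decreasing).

Sr²⁺ > Y³⁺ > Zr⁴⁺ > Ti⁴⁺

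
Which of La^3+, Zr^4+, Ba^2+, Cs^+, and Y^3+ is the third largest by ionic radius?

La^3+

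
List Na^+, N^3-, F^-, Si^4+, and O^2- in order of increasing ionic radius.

Si^4+ < Na^+ < F^- < O^2- < N^3-

All of these have 10 electrons (isoelectronic). With the same electron cloud, the ion with the most protons pulls it in tightest. Nuclear charges: Si^4+ (Z=14), Na^+ (Z=11), F^- (Z=9), O^2- (Z=8), N^3- (Z=7). Highest Z is smallest.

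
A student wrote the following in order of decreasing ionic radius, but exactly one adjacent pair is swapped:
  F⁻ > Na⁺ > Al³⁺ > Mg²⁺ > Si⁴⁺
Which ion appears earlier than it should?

Al³⁺

Compare adjacent ions: both have 10 electrons but Z(Al)=13 > Z(Mg)=12, so Al³⁺ should be the smaller of the two — yet in this decreasing list Al³⁺ sits before Mg²⁺. Nothing else is reversed, so Al³⁺ should move one place to the right.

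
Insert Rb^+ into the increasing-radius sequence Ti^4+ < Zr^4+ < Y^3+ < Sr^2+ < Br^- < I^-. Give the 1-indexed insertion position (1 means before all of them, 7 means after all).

5

Tabulating Z and e⁻: Ti^4+ has 18 e⁻ (Z=22), Zr^4+ has 36 e⁻ (Z=40), Y^3+ has 36 e⁻ (Z=39), Sr^2+ has 36 e⁻ (Z=38), Rb^+ has 36 e⁻ (Z=37), Br^- has 36 e⁻ (Z=35), I^- has 54 e⁻ (Z=53). Ti^4+ < Zr^4+ (same group, period 4 vs 5); Zr^4+ < Y^3+ (isoelectronic, higher Z=40 is smaller); Y^3+ < Sr^2+ (both 36 e⁻, Z=39>38); Sr^2+ < Rb^+ (isoelectronic, higher Z=38 is smaller); Rb^+ < Br^- (both 36 e⁻, Z=37>35); Br^- < I^- (same group, period 4 vs 5).
With Rb^+ included the full order is Ti^4+ < Zr^4+ < Y^3+ < Sr^2+ < Rb^+ < Br^- < I^-, so it takes position 5.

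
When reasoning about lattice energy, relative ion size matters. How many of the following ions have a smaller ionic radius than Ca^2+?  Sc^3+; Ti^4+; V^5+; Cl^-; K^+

3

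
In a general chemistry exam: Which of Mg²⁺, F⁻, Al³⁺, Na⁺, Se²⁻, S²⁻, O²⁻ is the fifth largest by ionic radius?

Na⁺

Tabulating Z and e⁻: Al³⁺ has 10 e⁻ (Z=13), Mg²⁺ has 10 e⁻ (Z=12), Na⁺ has 10 e⁻ (Z=11), F⁻ has 10 e⁻ (Z=9), O²⁻ has 10 e⁻ (Z=8), S²⁻ has 18 e⁻ (Z=16), Se²⁻ has 36 e⁻ (Z=34). Al³⁺ < Mg²⁺ (both 10 e⁻, Z=13>12); Mg²⁺ < Na⁺ (isoelectronic, higher Z=12 is smaller); Na⁺ < F⁻ (both 10 e⁻, Z=11>9); F⁻ < O²⁻ (both 10 e⁻, Z=9>8); O²⁻ < S²⁻ (same group, 1 shell fewer); S²⁻ < Se²⁻ (same group, 1 shell fewer).
So the order is Al³⁺ < Mg²⁺ < Na⁺ < F⁻ < O²⁻ < S²⁻ < Se²⁻; the 5th-largest ion is Na⁺.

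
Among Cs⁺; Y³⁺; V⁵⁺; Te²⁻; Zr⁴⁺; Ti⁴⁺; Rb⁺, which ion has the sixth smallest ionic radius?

Work out protons and electrons: V⁵⁺ (Z=23, 18 e⁻), Ti⁴⁺ (Z=22, 18 e⁻), Zr⁴⁺ (Z=40, 36 e⁻), Y³⁺ (Z=39, 36 e⁻), Rb⁺ (Z=37, 36 e⁻), Cs⁺ (Z=55, 54 e⁻), Te²⁻ (Z=52, 54 e⁻). V⁵⁺ < Ti⁴⁺ (isoelectronic, higher Z=23 is smaller); Ti⁴⁺ < Zr⁴⁺ (same group, period 4 vs 5); Zr⁴⁺ < Y³⁺ (isoelectronic, higher Z=40 is smaller); Y³⁺ < Rb⁺ (isoelectronic, higher Z=39 is smaller); Rb⁺ < Cs⁺ (same group, period 5 vs 6); Cs⁺ < Te²⁻ (isoelectronic, higher Z=55 is smaller).
Full ascending order: V⁵⁺ < Ti⁴⁺ < Zr⁴⁺ < Y³⁺ < Rb⁺ < Cs⁺ < Te²⁻. Counting from the smallest, position 6 is Cs⁺.

Cs⁺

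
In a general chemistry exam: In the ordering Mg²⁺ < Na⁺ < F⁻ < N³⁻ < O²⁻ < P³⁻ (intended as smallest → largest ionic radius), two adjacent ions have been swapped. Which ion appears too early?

Compare adjacent ions: both have 10 electrons but Z(O)=8 > Z(N)=7, so O²⁻ should be the smaller of the two — yet in this increasing list N³⁻ sits before O²⁻. Nothing else is reversed, so N³⁻ should move one place to the right.

N³⁻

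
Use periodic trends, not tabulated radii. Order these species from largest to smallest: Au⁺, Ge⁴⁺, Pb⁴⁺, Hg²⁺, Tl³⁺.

Au⁺ > Hg²⁺ > Tl³⁺ > Pb⁴⁺ > Ge⁴⁺

Ge⁴⁺: 28 e⁻, Z=32, Pb⁴⁺: 78 e⁻, Z=82, Tl³⁺: 78 e⁻, Z=81, Hg²⁺: 78 e⁻, Z=80, Au⁺: 78 e⁻, Z=79. Ge⁴⁺ < Pb⁴⁺ (same group, period 4 vs 6); Pb⁴⁺ < Tl³⁺ (isoelectronic, higher Z=82 is smaller); Tl³⁺ < Hg²⁺ (isoelectronic, higher Z=81 is smaller); Hg²⁺ < Au⁺ (both 78 e⁻, Z=80>79).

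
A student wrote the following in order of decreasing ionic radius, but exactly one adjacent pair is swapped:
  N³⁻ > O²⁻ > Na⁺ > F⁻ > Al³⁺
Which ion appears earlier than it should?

Compare adjacent ions: they are isoelectronic (10 e⁻) and Na has more protons than F (11 vs 9), making Na⁺ smaller — yet in this decreasing list Na⁺ sits before F⁻. Nothing else is reversed, so Na⁺ should move one place to the right.

Na⁺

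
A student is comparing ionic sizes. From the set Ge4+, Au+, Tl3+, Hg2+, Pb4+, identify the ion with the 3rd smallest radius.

Work out protons and electrons: Ge4+ has 28 e⁻ (Z=32), Pb4+ has 78 e⁻ (Z=82), Tl3+ has 78 e⁻ (Z=81), Hg2+ has 78 e⁻ (Z=80), Au+ has 78 e⁻ (Z=79). Ge4+ < Pb4+ (same group, period 4 vs 6); Pb4+ < Tl3+ (both 78 e⁻, Z=82>81); Tl3+ < Hg2+ (isoelectronic, higher Z=81 is smaller); Hg2+ < Au+ (isoelectronic, higher Z=80 is smaller).
That gives Ge4+ < Pb4+ < Tl3+ < Hg2+ < Au+. From the smallest end, number 3 is Tl3+.

Tl3+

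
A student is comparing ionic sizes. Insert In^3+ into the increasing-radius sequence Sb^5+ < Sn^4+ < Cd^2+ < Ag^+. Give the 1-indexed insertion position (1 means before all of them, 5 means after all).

3

These species are isoelectronic with 46 electrons. The only difference is the number of protons: Sb^5+ (Z=51), Sn^4+ (Z=50), In^3+ (Z=49), Cd^2+ (Z=48), Ag^+ (Z=47). The strongest nuclear pull (Sb^5+) gives the smallest ion.
Merged order: Sb^5+ < Sn^4+ < In^3+ < Cd^2+ < Ag^+ — In^3+ is number 3.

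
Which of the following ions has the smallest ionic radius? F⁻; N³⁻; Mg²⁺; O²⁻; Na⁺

Mg²⁺

Each ion has 10 electrons. The ranking follows nuclear charge in reverse — greater Z gives a smaller radius. Mg²⁺ (Z=12), Na⁺ (Z=11), F⁻ (Z=9), O²⁻ (Z=8), N³⁻ (Z=7).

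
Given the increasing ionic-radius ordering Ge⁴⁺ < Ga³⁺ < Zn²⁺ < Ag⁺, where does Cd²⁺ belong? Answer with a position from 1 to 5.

Electron counts and nuclear charges: Ge⁴⁺: 28 e⁻, Z=32, Ga³⁺: 28 e⁻, Z=31, Zn²⁺: 28 e⁻, Z=30, Cd²⁺: 46 e⁻, Z=48, Ag⁺: 46 e⁻, Z=47. Ge⁴⁺ < Ga³⁺ (both 28 e⁻, Z=32>31); Ga³⁺ < Zn²⁺ (both 28 e⁻, Z=31>30); Zn²⁺ < Cd²⁺ (same group, 1 shell fewer); Cd²⁺ < Ag⁺ (isoelectronic, higher Z=48 is smaller).
The complete sequence is Ge⁴⁺ < Ga³⁺ < Zn²⁺ < Cd²⁺ < Ag⁺. Cd²⁺ sits at position 4.

4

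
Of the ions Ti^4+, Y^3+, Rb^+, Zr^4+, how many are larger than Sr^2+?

1

Ti^4+ has 18 e⁻ (Z=22), Zr^4+ has 36 e⁻ (Z=40), Y^3+ has 36 e⁻ (Z=39), Sr^2+ has 36 e⁻ (Z=38), Rb^+ has 36 e⁻ (Z=37). Ti^4+ < Zr^4+ (same group, 1 shell fewer); Zr^4+ < Y^3+ (isoelectronic, higher Z=40 is smaller); Y^3+ < Sr^2+ (both 36 e⁻, Z=39>38); Sr^2+ < Rb^+ (isoelectronic, higher Z=38 is smaller).
Overall: Ti^4+ < Zr^4+ < Y^3+ < Sr^2+ < Rb^+. Sr^2+ has 3 below it and 1 above. Count: 1.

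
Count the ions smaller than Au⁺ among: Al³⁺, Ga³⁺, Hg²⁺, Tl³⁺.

Al³⁺ has 10 e⁻ (Z=13), Ga³⁺ has 28 e⁻ (Z=31), Tl³⁺ has 78 e⁻ (Z=81), Hg²⁺ has 78 e⁻ (Z=80), Au⁺ has 78 e⁻ (Z=79). Al³⁺ < Ga³⁺ (same group, period 3 vs 4); Ga³⁺ < Tl³⁺ (same group, 2 shells fewer); Tl³⁺ < Hg²⁺ (both 78 e⁻, Z=81>80); Hg²⁺ < Au⁺ (both 78 e⁻, Z=80>79).
Placing each against Au⁺: smaller — Al³⁺, Ga³⁺, Tl³⁺, Hg²⁺; larger — none. That's 4.

4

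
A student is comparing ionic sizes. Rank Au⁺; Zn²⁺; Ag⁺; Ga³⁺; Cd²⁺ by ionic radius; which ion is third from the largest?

First list Z and electron count for each: Ga³⁺: 28 e⁻, Z=31, Zn²⁺: 28 e⁻, Z=30, Cd²⁺: 46 e⁻, Z=48, Ag⁺: 46 e⁻, Z=47, Au⁺: 78 e⁻, Z=79. Ga³⁺ < Zn²⁺ (isoelectronic, higher Z=31 is smaller); Zn²⁺ < Cd²⁺ (same group, 1 shell fewer); Cd²⁺ < Ag⁺ (isoelectronic, higher Z=48 is smaller); Ag⁺ < Au⁺ (same group, period 5 vs 6).
Full ascending order: Ga³⁺ < Zn²⁺ < Cd²⁺ < Ag⁺ < Au⁺. Counting from the largest, position 3 is Cd²⁺.

Cd²⁺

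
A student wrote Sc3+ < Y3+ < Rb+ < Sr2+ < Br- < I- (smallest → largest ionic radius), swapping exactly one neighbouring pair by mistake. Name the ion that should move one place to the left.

Check each adjacent pair. Rb+ and Sr2+ are reversed: both have 36 electrons but Z(Sr)=38 > Z(Rb)=37, so Sr2+ should be the smaller of the two. No other neighbouring pair contradicts the periodic trends, so Sr2+ is the ion listed too late.

Sr2+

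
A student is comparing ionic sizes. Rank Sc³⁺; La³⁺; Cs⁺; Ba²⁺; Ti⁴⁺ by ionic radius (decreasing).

Work out protons and electrons: Ti⁴⁺ has 18 e⁻ (Z=22), Sc³⁺ has 18 e⁻ (Z=21), La³⁺ has 54 e⁻ (Z=57), Ba²⁺ has 54 e⁻ (Z=56), Cs⁺ has 54 e⁻ (Z=55). Ti⁴⁺ < Sc³⁺ (both 18 e⁻, Z=22>21); Sc³⁺ < La³⁺ (same group, period 4 vs 6); La³⁺ < Ba²⁺ (isoelectronic, higher Z=57 is smaller); Ba²⁺ < Cs⁺ (both 54 e⁻, Z=56>55).

Cs⁺ > Ba²⁺ > La³⁺ > Sc³⁺ > Ti⁴⁺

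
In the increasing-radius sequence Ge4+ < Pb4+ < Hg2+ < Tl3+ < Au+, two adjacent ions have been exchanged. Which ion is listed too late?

Tl3+

Scanning neighbour by neighbour, only Hg2+/Tl3+ violates a trend: Tl3+ and Hg2+ share 78 electrons; the higher nuclear charge on Tl (Z=81) contracts it more, so Tl3+ < Hg2+. That makes Tl3+ the one sitting a position late relative to where it belongs.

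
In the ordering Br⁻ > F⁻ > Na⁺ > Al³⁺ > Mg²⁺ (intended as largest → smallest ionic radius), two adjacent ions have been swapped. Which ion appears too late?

Mg²⁺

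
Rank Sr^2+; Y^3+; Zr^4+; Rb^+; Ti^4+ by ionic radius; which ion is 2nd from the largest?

First list Z and electron count for each: Ti^4+: 18 e⁻, Z=22, Zr^4+: 36 e⁻, Z=40, Y^3+: 36 e⁻, Z=39, Sr^2+: 36 e⁻, Z=38, Rb^+: 36 e⁻, Z=37. Ti^4+ < Zr^4+ (same group, period 4 vs 5); Zr^4+ < Y^3+ (isoelectronic, higher Z=40 is smaller); Y^3+ < Sr^2+ (isoelectronic, higher Z=39 is smaller); Sr^2+ < Rb^+ (isoelectronic, higher Z=38 is smaller).
Full ascending order: Ti^4+ < Zr^4+ < Y^3+ < Sr^2+ < Rb^+. Counting from the largest, position 2 is Sr^2+.

Sr^2+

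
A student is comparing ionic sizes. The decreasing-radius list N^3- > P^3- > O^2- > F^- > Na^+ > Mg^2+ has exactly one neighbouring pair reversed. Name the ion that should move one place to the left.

P^3-

Check each adjacent pair. N^3- and P^3- are reversed: both in group 15 with the same charge; N^3- (period 2) has the smaller radius. No other neighbouring pair contradicts the periodic trends, so P^3- is the ion listed too late.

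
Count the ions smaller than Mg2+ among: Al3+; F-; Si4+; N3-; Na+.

2

These species are isoelectronic with 10 electrons. The only difference is the number of protons: Si4+ (Z=14), Al3+ (Z=13), Mg2+ (Z=12), Na+ (Z=11), F- (Z=9), N3- (Z=7). The strongest nuclear pull (Si4+) gives the smallest ion.
Relative to Mg2+, the ions that are smaller are Si4+, Al3+. Count: 2.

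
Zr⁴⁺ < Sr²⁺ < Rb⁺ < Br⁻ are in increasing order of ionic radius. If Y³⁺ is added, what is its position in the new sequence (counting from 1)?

Each ion has 36 electrons. The ranking follows nuclear charge in reverse — greater Z gives a smaller radius. Zr⁴⁺ (Z=40), Y³⁺ (Z=39), Sr²⁺ (Z=38), Rb⁺ (Z=37), Br⁻ (Z=35).
With Y³⁺ included the full order is Zr⁴⁺ < Y³⁺ < Sr²⁺ < Rb⁺ < Br⁻, so it takes position 2.

2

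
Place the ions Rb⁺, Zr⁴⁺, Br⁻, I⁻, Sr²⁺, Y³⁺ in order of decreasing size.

Tabulating Z and e⁻: Zr⁴⁺: 36 e⁻, Z=40, Y³⁺: 36 e⁻, Z=39, Sr²⁺: 36 e⁻, Z=38, Rb⁺: 36 e⁻, Z=37, Br⁻: 36 e⁻, Z=35, I⁻: 54 e⁻, Z=53. Zr⁴⁺ < Y³⁺ (isoelectronic, higher Z=40 is smaller); Y³⁺ < Sr²⁺ (isoelectronic, higher Z=39 is smaller); Sr²⁺ < Rb⁺ (isoelectronic, higher Z=38 is smaller); Rb⁺ < Br⁻ (isoelectronic, higher Z=37 is smaller); Br⁻ < I⁻ (same group, 1 shell fewer).

I⁻ > Br⁻ > Rb⁺ > Sr²⁺ > Y³⁺ > Zr⁴⁺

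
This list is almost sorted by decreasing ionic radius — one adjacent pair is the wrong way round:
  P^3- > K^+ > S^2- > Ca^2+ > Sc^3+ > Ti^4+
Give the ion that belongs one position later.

K^+

The pair K^+, S^2- is the wrong way round — K^+ and S^2- share 18 electrons; the higher nuclear charge on K (Z=19) contracts it more, so K^+ < S^2-. All other adjacent pairs agree with periodic trends, so K^+ is the misplaced ion.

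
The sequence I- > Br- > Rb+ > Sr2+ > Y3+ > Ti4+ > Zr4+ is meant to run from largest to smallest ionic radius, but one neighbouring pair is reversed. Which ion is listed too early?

Ti4+

Check each adjacent pair. Ti4+ and Zr4+ are reversed: same group and charge — period 4 sits above period 5, so Ti4+ is smaller. No other neighbouring pair contradicts the periodic trends, so Ti4+ is the ion listed too early.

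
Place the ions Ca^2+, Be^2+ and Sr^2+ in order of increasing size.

Be^2+ < Ca^2+ < Sr^2+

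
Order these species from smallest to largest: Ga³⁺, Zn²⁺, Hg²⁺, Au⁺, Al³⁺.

Work out protons and electrons: Al³⁺ (Z=13, 10 e⁻), Ga³⁺ (Z=31, 28 e⁻), Zn²⁺ (Z=30, 28 e⁻), Hg²⁺ (Z=80, 78 e⁻), Au⁺ (Z=79, 78 e⁻). Al³⁺ < Ga³⁺ (same group, 1 shell fewer); Ga³⁺ < Zn²⁺ (isoelectronic, higher Z=31 is smaller); Zn²⁺ < Hg²⁺ (same group, period 4 vs 6); Hg²⁺ < Au⁺ (both 78 e⁻, Z=80>79).

Al³⁺ < Ga³⁺ < Zn²⁺ < Hg²⁺ < Au⁺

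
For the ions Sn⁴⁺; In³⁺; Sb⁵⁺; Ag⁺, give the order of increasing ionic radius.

Isoelectronic series (46 e⁻ each). Size is set by nuclear charge: more protons means a smaller ion. Sb⁵⁺ (Z=51), Sn⁴⁺ (Z=50), In³⁺ (Z=49), Ag⁺ (Z=47).

Sb⁵⁺ < Sn⁴⁺ < In³⁺ < Ag⁺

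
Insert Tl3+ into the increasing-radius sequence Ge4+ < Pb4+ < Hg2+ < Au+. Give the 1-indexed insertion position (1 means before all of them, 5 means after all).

3

Tabulating Z and e⁻: Ge4+ (Z=32, 28 e⁻), Pb4+ (Z=82, 78 e⁻), Tl3+ (Z=81, 78 e⁻), Hg2+ (Z=80, 78 e⁻), Au+ (Z=79, 78 e⁻). Ge4+ < Pb4+ (same group, period 4 vs 6); Pb4+ < Tl3+ (both 78 e⁻, Z=82>81); Tl3+ < Hg2+ (both 78 e⁻, Z=81>80); Hg2+ < Au+ (both 78 e⁻, Z=80>79).
The complete sequence is Ge4+ < Pb4+ < Tl3+ < Hg2+ < Au+. Tl3+ sits at position 3.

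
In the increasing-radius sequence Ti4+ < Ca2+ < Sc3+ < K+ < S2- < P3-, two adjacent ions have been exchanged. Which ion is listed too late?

The pair Ca2+, Sc3+ is the wrong way round — Sc3+ and Ca2+ share 18 electrons; the higher nuclear charge on Sc (Z=21) contracts it more, so Sc3+ < Ca2+. All other adjacent pairs agree with periodic trends, so Sc3+ is the misplaced ion.

Sc3+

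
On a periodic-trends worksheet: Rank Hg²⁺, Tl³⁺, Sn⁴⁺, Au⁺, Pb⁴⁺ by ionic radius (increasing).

First list Z and electron count for each: Sn⁴⁺: 46 e⁻, Z=50, Pb⁴⁺: 78 e⁻, Z=82, Tl³⁺: 78 e⁻, Z=81, Hg²⁺: 78 e⁻, Z=80, Au⁺: 78 e⁻, Z=79. Sn⁴⁺ < Pb⁴⁺ (same group, 1 shell fewer); Pb⁴⁺ < Tl³⁺ (both 78 e⁻, Z=82>81); Tl³⁺ < Hg²⁺ (isoelectronic, higher Z=81 is smaller); Hg²⁺ < Au⁺ (isoelectronic, higher Z=80 is smaller).

Sn⁴⁺ < Pb⁴⁺ < Tl³⁺ < Hg²⁺ < Au⁺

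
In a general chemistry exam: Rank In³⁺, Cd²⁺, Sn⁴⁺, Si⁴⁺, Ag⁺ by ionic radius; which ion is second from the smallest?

First list Z and electron count for each: Si⁴⁺ has 10 e⁻ (Z=14), Sn⁴⁺ has 46 e⁻ (Z=50), In³⁺ has 46 e⁻ (Z=49), Cd²⁺ has 46 e⁻ (Z=48), Ag⁺ has 46 e⁻ (Z=47). Si⁴⁺ < Sn⁴⁺ (same group, 2 shells fewer); Sn⁴⁺ < In³⁺ (isoelectronic, higher Z=50 is smaller); In³⁺ < Cd²⁺ (isoelectronic, higher Z=49 is smaller); Cd²⁺ < Ag⁺ (both 46 e⁻, Z=48>47).
So the order is Si⁴⁺ < Sn⁴⁺ < In³⁺ < Cd²⁺ < Ag⁺; the 2nd-smallest ion is Sn⁴⁺.

Sn⁴⁺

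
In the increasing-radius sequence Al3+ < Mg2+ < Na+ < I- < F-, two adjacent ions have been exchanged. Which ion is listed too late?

Compare adjacent ions: same group and charge — period 2 sits above period 5, so F- is smaller — yet in this increasing list I- sits before F-. Nothing else is reversed, so F- should move one place to the left.

F-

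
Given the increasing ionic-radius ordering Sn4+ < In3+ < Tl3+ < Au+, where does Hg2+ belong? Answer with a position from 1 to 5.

Tabulating Z and e⁻: Sn4+ (Z=50, 46 e⁻), In3+ (Z=49, 46 e⁻), Tl3+ (Z=81, 78 e⁻), Hg2+ (Z=80, 78 e⁻), Au+ (Z=79, 78 e⁻). Sn4+ < In3+ (isoelectronic, higher Z=50 is smaller); In3+ < Tl3+ (same group, period 5 vs 6); Tl3+ < Hg2+ (isoelectronic, higher Z=81 is smaller); Hg2+ < Au+ (isoelectronic, higher Z=80 is smaller).
Putting Hg2+ in gives Sn4+ < In3+ < Tl3+ < Hg2+ < Au+; it lands at slot 4.

4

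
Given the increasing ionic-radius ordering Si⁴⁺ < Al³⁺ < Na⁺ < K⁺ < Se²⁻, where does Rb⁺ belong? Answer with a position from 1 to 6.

5

Electron counts and nuclear charges: Si⁴⁺: 10 e⁻, Z=14, Al³⁺: 10 e⁻, Z=13, Na⁺: 10 e⁻, Z=11, K⁺: 18 e⁻, Z=19, Rb⁺: 36 e⁻, Z=37, Se²⁻: 36 e⁻, Z=34. Si⁴⁺ < Al³⁺ (both 10 e⁻, Z=14>13); Al³⁺ < Na⁺ (both 10 e⁻, Z=13>11); Na⁺ < K⁺ (same group, 1 shell fewer); K⁺ < Rb⁺ (same group, 1 shell fewer); Rb⁺ < Se²⁻ (isoelectronic, higher Z=37 is smaller).
Putting Rb⁺ in gives Si⁴⁺ < Al³⁺ < Na⁺ < K⁺ < Rb⁺ < Se²⁻; it lands at slot 5.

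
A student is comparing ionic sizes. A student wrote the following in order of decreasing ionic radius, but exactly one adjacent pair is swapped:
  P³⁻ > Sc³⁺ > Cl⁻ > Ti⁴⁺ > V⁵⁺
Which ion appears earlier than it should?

Sc³⁺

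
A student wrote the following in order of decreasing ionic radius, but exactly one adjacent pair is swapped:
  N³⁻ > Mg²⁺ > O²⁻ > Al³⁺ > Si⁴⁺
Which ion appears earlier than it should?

Mg²⁺

Compare adjacent ions: they are isoelectronic (10 e⁻) and Mg has more protons than O (12 vs 8), making Mg²⁺ smaller — yet in this decreasing list Mg²⁺ sits before O²⁻. Nothing else is reversed, so Mg²⁺ should move one place to the right.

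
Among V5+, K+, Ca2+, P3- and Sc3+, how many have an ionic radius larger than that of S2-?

Isoelectronic series (18 e⁻ each). Size is set by nuclear charge: more protons means a smaller ion. V5+ (Z=23), Sc3+ (Z=21), Ca2+ (Z=20), K+ (Z=19), S2- (Z=16), P3- (Z=15).
Relative to S2-, the ions that are larger are P3-. That's 1.

1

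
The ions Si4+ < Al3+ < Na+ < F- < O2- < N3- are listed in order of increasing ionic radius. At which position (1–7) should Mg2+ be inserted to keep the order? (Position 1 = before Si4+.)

Each ion has 10 electrons. The ranking follows nuclear charge in reverse — greater Z gives a smaller radius. Si4+ (Z=14), Al3+ (Z=13), Mg2+ (Z=12), Na+ (Z=11), F- (Z=9), O2- (Z=8), N3- (Z=7).
Putting Mg2+ in gives Si4+ < Al3+ < Mg2+ < Na+ < F- < O2- < N3-; it lands at slot 3.

3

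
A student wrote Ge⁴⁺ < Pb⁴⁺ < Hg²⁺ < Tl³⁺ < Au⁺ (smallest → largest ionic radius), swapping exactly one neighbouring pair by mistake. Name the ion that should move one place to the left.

Tl³⁺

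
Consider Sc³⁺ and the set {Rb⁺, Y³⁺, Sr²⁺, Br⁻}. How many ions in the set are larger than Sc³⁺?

Electron counts and nuclear charges: Sc³⁺ (Z=21, 18 e⁻), Y³⁺ (Z=39, 36 e⁻), Sr²⁺ (Z=38, 36 e⁻), Rb⁺ (Z=37, 36 e⁻), Br⁻ (Z=35, 36 e⁻). Sc³⁺ < Y³⁺ (same group, period 4 vs 5); Y³⁺ < Sr²⁺ (both 36 e⁻, Z=39>38); Sr²⁺ < Rb⁺ (both 36 e⁻, Z=38>37); Rb⁺ < Br⁻ (both 36 e⁻, Z=37>35).
Overall: Sc³⁺ < Y³⁺ < Sr²⁺ < Rb⁺ < Br⁻. Sc³⁺ has 0 below it and 4 above. So 4 are larger.

4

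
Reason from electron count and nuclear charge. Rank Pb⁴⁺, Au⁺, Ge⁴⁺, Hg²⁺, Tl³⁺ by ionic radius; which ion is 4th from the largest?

First list Z and electron count for each: Ge⁴⁺ has 28 e⁻ (Z=32), Pb⁴⁺ has 78 e⁻ (Z=82), Tl³⁺ has 78 e⁻ (Z=81), Hg²⁺ has 78 e⁻ (Z=80), Au⁺ has 78 e⁻ (Z=79). Ge⁴⁺ < Pb⁴⁺ (same group, 2 shells fewer); Pb⁴⁺ < Tl³⁺ (both 78 e⁻, Z=82>81); Tl³⁺ < Hg²⁺ (isoelectronic, higher Z=81 is smaller); Hg²⁺ < Au⁺ (isoelectronic, higher Z=80 is smaller).
Full ascending order: Ge⁴⁺ < Pb⁴⁺ < Tl³⁺ < Hg²⁺ < Au⁺. Counting from the largest, position 4 is Pb⁴⁺.

Pb⁴⁺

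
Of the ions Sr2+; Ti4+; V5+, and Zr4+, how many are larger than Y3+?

Work out protons and electrons: V5+ (Z=23, 18 e⁻), Ti4+ (Z=22, 18 e⁻), Zr4+ (Z=40, 36 e⁻), Y3+ (Z=39, 36 e⁻), Sr2+ (Z=38, 36 e⁻). V5+ < Ti4+ (both 18 e⁻, Z=23>22); Ti4+ < Zr4+ (same group, 1 shell fewer); Zr4+ < Y3+ (isoelectronic, higher Z=40 is smaller); Y3+ < Sr2+ (both 36 e⁻, Z=39>38).
Ordering all of them (including Y3+) by radius gives V5+ < Ti4+ < Zr4+ < Y3+ < Sr2+. Count: 1.

1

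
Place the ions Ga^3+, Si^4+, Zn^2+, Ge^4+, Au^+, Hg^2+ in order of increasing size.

Electron counts and nuclear charges: Si^4+ (Z=14, 10 e⁻), Ge^4+ (Z=32, 28 e⁻), Ga^3+ (Z=31, 28 e⁻), Zn^2+ (Z=30, 28 e⁻), Hg^2+ (Z=80, 78 e⁻), Au^+ (Z=79, 78 e⁻). Si^4+ < Ge^4+ (same group, period 3 vs 4); Ge^4+ < Ga^3+ (isoelectronic, higher Z=32 is smaller); Ga^3+ < Zn^2+ (isoelectronic, higher Z=31 is smaller); Zn^2+ < Hg^2+ (same group, 2 shells fewer); Hg^2+ < Au^+ (isoelectronic, higher Z=80 is smaller).

Si^4+ < Ge^4+ < Ga^3+ < Zn^2+ < Hg^2+ < Au^+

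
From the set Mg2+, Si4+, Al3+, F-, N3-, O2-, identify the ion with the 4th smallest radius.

All of these have 10 electrons (isoelectronic). With the same electron cloud, the ion with the most protons pulls it in tightest. Nuclear charges: Si4+ (Z=14), Al3+ (Z=13), Mg2+ (Z=12), F- (Z=9), O2- (Z=8), N3- (Z=7). Highest Z is smallest.
That gives Si4+ < Al3+ < Mg2+ < F- < O2- < N3-. From the smallest end, number 4 is F-.

F-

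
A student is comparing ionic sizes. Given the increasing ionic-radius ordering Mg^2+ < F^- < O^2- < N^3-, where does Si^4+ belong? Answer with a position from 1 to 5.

1

Each ion has 10 electrons. The ranking follows nuclear charge in reverse — greater Z gives a smaller radius. Si^4+ (Z=14), Mg^2+ (Z=12), F^- (Z=9), O^2- (Z=8), N^3- (Z=7).
Merged order: Si^4+ < Mg^2+ < F^- < O^2- < N^3- — Si^4+ is number 1.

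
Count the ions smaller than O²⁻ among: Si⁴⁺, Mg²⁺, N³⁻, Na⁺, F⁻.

4

These species are isoelectronic with 10 electrons. The only difference is the number of protons: Si⁴⁺ (Z=14), Mg²⁺ (Z=12), Na⁺ (Z=11), F⁻ (Z=9), O²⁻ (Z=8), N³⁻ (Z=7). The strongest nuclear pull (Si⁴⁺) gives the smallest ion.
Placing each against O²⁻: smaller — Si⁴⁺, Mg²⁺, Na⁺, F⁻; larger — N³⁻. So 4 are smaller.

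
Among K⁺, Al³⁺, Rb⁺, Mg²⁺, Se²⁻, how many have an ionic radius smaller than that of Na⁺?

First list Z and electron count for each: Al³⁺ has 10 e⁻ (Z=13), Mg²⁺ has 10 e⁻ (Z=12), Na⁺ has 10 e⁻ (Z=11), K⁺ has 18 e⁻ (Z=19), Rb⁺ has 36 e⁻ (Z=37), Se²⁻ has 36 e⁻ (Z=34). Al³⁺ < Mg²⁺ (both 10 e⁻, Z=13>12); Mg²⁺ < Na⁺ (isoelectronic, higher Z=12 is smaller); Na⁺ < K⁺ (same group, 1 shell fewer); K⁺ < Rb⁺ (same group, 1 shell fewer); Rb⁺ < Se²⁻ (isoelectronic, higher Z=37 is smaller).
Overall: Al³⁺ < Mg²⁺ < Na⁺ < K⁺ < Rb⁺ < Se²⁻. Na⁺ has 2 below it and 3 above. So 2 are smaller.

2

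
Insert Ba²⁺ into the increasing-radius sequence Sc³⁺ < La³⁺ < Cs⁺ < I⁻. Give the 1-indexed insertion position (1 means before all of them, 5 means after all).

3

Electron counts and nuclear charges: Sc³⁺ has 18 e⁻ (Z=21), La³⁺ has 54 e⁻ (Z=57), Ba²⁺ has 54 e⁻ (Z=56), Cs⁺ has 54 e⁻ (Z=55), I⁻ has 54 e⁻ (Z=53). Sc³⁺ < La³⁺ (same group, period 4 vs 6); La³⁺ < Ba²⁺ (both 54 e⁻, Z=57>56); Ba²⁺ < Cs⁺ (isoelectronic, higher Z=56 is smaller); Cs⁺ < I⁻ (both 54 e⁻, Z=55>53).
Merged order: Sc³⁺ < La³⁺ < Ba²⁺ < Cs⁺ < I⁻ — Ba²⁺ is number 3.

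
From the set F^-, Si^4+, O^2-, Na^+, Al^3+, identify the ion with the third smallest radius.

These species are isoelectronic with 10 electrons. The only difference is the number of protons: Si^4+ (Z=14), Al^3+ (Z=13), Na^+ (Z=11), F^- (Z=9), O^2- (Z=8). The strongest nuclear pull (Si^4+) gives the smallest ion.
That gives Si^4+ < Al^3+ < Na^+ < F^- < O^2-. From the smallest end, number 3 is Na^+.

Na^+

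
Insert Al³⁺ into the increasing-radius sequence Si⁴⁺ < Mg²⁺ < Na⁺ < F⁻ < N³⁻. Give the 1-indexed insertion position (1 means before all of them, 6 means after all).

These species are isoelectronic with 10 electrons. The only difference is the number of protons: Si⁴⁺ (Z=14), Al³⁺ (Z=13), Mg²⁺ (Z=12), Na⁺ (Z=11), F⁻ (Z=9), N³⁻ (Z=7). The strongest nuclear pull (Si⁴⁺) gives the smallest ion.
Putting Al³⁺ in gives Si⁴⁺ < Al³⁺ < Mg²⁺ < Na⁺ < F⁻ < N³⁻; it lands at slot 2.

2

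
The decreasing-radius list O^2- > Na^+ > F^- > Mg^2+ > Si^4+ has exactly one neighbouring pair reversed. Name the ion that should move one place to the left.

Check each adjacent pair. Na^+ and F^- are reversed: both have 10 electrons but Z(Na)=11 > Z(F)=9, so Na^+ should be the smaller of the two. No other neighbouring pair contradicts the periodic trends, so F^- is the ion listed too late.

F^-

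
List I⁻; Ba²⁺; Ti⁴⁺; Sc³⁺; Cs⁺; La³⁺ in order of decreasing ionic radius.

Work out protons and electrons: Ti⁴⁺ has 18 e⁻ (Z=22), Sc³⁺ has 18 e⁻ (Z=21), La³⁺ has 54 e⁻ (Z=57), Ba²⁺ has 54 e⁻ (Z=56), Cs⁺ has 54 e⁻ (Z=55), I⁻ has 54 e⁻ (Z=53). Ti⁴⁺ < Sc³⁺ (both 18 e⁻, Z=22>21); Sc³⁺ < La³⁺ (same group, period 4 vs 6); La³⁺ < Ba²⁺ (both 54 e⁻, Z=57>56); Ba²⁺ < Cs⁺ (both 54 e⁻, Z=56>55); Cs⁺ < I⁻ (isoelectronic, higher Z=55 is smaller).

I⁻ > Cs⁺ > Ba²⁺ > La³⁺ > Sc³⁺ > Ti⁴⁺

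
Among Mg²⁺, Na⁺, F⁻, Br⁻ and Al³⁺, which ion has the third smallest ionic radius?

Na⁺

Tabulating Z and e⁻: Al³⁺ (Z=13, 10 e⁻), Mg²⁺ (Z=12, 10 e⁻), Na⁺ (Z=11, 10 e⁻), F⁻ (Z=9, 10 e⁻), Br⁻ (Z=35, 36 e⁻). Al³⁺ < Mg²⁺ (isoelectronic, higher Z=13 is smaller); Mg²⁺ < Na⁺ (both 10 e⁻, Z=12>11); Na⁺ < F⁻ (isoelectronic, higher Z=11 is smaller); F⁻ < Br⁻ (same group, 2 shells fewer).
So the order is Al³⁺ < Mg²⁺ < Na⁺ < F⁻ < Br⁻; the 3rd-smallest ion is Na⁺.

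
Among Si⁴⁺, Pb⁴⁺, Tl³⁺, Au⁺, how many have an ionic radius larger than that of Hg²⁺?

First list Z and electron count for each: Si⁴⁺: 10 e⁻, Z=14, Pb⁴⁺: 78 e⁻, Z=82, Tl³⁺: 78 e⁻, Z=81, Hg²⁺: 78 e⁻, Z=80, Au⁺: 78 e⁻, Z=79. Si⁴⁺ < Pb⁴⁺ (same group, 3 shells fewer); Pb⁴⁺ < Tl³⁺ (both 78 e⁻, Z=82>81); Tl³⁺ < Hg²⁺ (both 78 e⁻, Z=81>80); Hg²⁺ < Au⁺ (both 78 e⁻, Z=80>79).
Placing each against Hg²⁺: smaller — Si⁴⁺, Pb⁴⁺, Tl³⁺; larger — Au⁺. Count: 1.

1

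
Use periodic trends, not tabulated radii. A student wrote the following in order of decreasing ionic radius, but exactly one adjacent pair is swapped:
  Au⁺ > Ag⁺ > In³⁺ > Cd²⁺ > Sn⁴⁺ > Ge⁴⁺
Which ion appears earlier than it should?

Check each adjacent pair. In³⁺ and Cd²⁺ are reversed: In³⁺ and Cd²⁺ share 46 electrons; the higher nuclear charge on In (Z=49) contracts it more, so In³⁺ < Cd²⁺. No other neighbouring pair contradicts the periodic trends, so In³⁺ is the ion listed too early.

In³⁺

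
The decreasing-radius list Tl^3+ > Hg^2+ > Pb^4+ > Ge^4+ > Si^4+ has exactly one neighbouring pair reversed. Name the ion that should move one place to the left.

Hg^2+

The pair Tl^3+, Hg^2+ is the wrong way round — they are isoelectronic (78 e⁻) and Tl has more protons than Hg (81 vs 80), making Tl^3+ smaller. All other adjacent pairs agree with periodic trends, so Hg^2+ is the misplaced ion.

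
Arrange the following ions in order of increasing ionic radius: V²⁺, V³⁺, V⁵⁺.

These are all V ions. Removing more electrons (higher positive charge) pulls the remaining electrons in closer, so V⁵⁺ is smallest and V²⁺ is largest.

V⁵⁺ < V³⁺ < V²⁺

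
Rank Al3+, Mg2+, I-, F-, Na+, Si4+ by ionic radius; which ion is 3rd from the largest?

Na+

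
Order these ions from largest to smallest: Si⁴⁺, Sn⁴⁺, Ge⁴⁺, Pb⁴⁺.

All are in the same group with charge +4. Radius grows down the group as n (the outermost shell) increases.

Pb⁴⁺ > Sn⁴⁺ > Ge⁴⁺ > Si⁴⁺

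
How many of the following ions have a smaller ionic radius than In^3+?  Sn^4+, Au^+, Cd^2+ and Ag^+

1

Sn^4+ has 46 e⁻ (Z=50), In^3+ has 46 e⁻ (Z=49), Cd^2+ has 46 e⁻ (Z=48), Ag^+ has 46 e⁻ (Z=47), Au^+ has 78 e⁻ (Z=79). Sn^4+ < In^3+ (isoelectronic, higher Z=50 is smaller); In^3+ < Cd^2+ (both 46 e⁻, Z=49>48); Cd^2+ < Ag^+ (both 46 e⁻, Z=48>47); Ag^+ < Au^+ (same group, period 5 vs 6).
Overall: Sn^4+ < In^3+ < Cd^2+ < Ag^+ < Au^+. In^3+ has 1 below it and 3 above. Count: 1.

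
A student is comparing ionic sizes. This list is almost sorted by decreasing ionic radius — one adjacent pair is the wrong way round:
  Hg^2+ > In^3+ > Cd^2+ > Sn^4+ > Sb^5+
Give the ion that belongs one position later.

Check each adjacent pair. In^3+ and Cd^2+ are reversed: both have 46 electrons but Z(In)=49 > Z(Cd)=48, so In^3+ should be the smaller of the two. No other neighbouring pair contradicts the periodic trends, so In^3+ is the ion listed too early.

In^3+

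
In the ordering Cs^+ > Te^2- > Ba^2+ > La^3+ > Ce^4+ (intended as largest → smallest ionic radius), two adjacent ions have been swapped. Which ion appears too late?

Te^2-

Compare adjacent ions: both have 54 electrons but Z(Cs)=55 > Z(Te)=52, so Cs^+ should be the smaller of the two — yet in this decreasing list Cs^+ sits before Te^2-. Nothing else is reversed, so Te^2- should move one place to the left.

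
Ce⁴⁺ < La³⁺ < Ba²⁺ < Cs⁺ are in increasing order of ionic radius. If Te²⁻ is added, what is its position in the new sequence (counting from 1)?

5

These species are isoelectronic with 54 electrons. The only difference is the number of protons: Ce⁴⁺ (Z=58), La³⁺ (Z=57), Ba²⁺ (Z=56), Cs⁺ (Z=55), Te²⁻ (Z=52). The strongest nuclear pull (Ce⁴⁺) gives the smallest ion.
Merged order: Ce⁴⁺ < La³⁺ < Ba²⁺ < Cs⁺ < Te²⁻ — Te²⁻ is number 5.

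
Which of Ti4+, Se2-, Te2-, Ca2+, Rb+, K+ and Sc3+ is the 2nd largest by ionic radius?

Work out protons and electrons: Ti4+: 18 e⁻, Z=22, Sc3+: 18 e⁻, Z=21, Ca2+: 18 e⁻, Z=20, K+: 18 e⁻, Z=19, Rb+: 36 e⁻, Z=37, Se2-: 36 e⁻, Z=34, Te2-: 54 e⁻, Z=52. Ti4+ < Sc3+ (isoelectronic, higher Z=22 is smaller); Sc3+ < Ca2+ (isoelectronic, higher Z=21 is smaller); Ca2+ < K+ (both 18 e⁻, Z=20>19); K+ < Rb+ (same group, 1 shell fewer); Rb+ < Se2- (isoelectronic, higher Z=37 is smaller); Se2- < Te2- (same group, 1 shell fewer).
So the order is Ti4+ < Sc3+ < Ca2+ < K+ < Rb+ < Se2- < Te2-; the 2nd-largest ion is Se2-.

Se2-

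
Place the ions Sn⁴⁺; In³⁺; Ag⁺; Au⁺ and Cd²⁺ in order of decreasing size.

Au⁺ > Ag⁺ > Cd²⁺ > In³⁺ > Sn⁴⁺

Work out protons and electrons: Sn⁴⁺ (Z=50, 46 e⁻), In³⁺ (Z=49, 46 e⁻), Cd²⁺ (Z=48, 46 e⁻), Ag⁺ (Z=47, 46 e⁻), Au⁺ (Z=79, 78 e⁻). Sn⁴⁺ < In³⁺ (both 46 e⁻, Z=50>49); In³⁺ < Cd²⁺ (both 46 e⁻, Z=49>48); Cd²⁺ < Ag⁺ (isoelectronic, higher Z=48 is smaller); Ag⁺ < Au⁺ (same group, period 5 vs 6).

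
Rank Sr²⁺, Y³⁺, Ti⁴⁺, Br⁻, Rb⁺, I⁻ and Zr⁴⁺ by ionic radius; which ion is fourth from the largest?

Sr²⁺

Work out protons and electrons: Ti⁴⁺: 18 e⁻, Z=22, Zr⁴⁺: 36 e⁻, Z=40, Y³⁺: 36 e⁻, Z=39, Sr²⁺: 36 e⁻, Z=38, Rb⁺: 36 e⁻, Z=37, Br⁻: 36 e⁻, Z=35, I⁻: 54 e⁻, Z=53. Ti⁴⁺ < Zr⁴⁺ (same group, 1 shell fewer); Zr⁴⁺ < Y³⁺ (isoelectronic, higher Z=40 is smaller); Y³⁺ < Sr²⁺ (both 36 e⁻, Z=39>38); Sr²⁺ < Rb⁺ (isoelectronic, higher Z=38 is smaller); Rb⁺ < Br⁻ (isoelectronic, higher Z=37 is smaller); Br⁻ < I⁻ (same group, 1 shell fewer).
Full ascending order: Ti⁴⁺ < Zr⁴⁺ < Y³⁺ < Sr²⁺ < Rb⁺ < Br⁻ < I⁻. Counting from the largest, position 4 is Sr²⁺.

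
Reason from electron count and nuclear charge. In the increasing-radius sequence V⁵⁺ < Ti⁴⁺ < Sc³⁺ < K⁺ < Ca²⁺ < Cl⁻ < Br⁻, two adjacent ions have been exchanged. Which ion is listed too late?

Ca²⁺

Scanning neighbour by neighbour, only K⁺/Ca²⁺ violates a trend: Ca²⁺ and K⁺ share 18 electrons; the higher nuclear charge on Ca (Z=20) contracts it more, so Ca²⁺ < K⁺. That makes Ca²⁺ the one sitting a position late relative to where it belongs.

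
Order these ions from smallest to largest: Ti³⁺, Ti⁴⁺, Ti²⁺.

These are all Ti ions. Removing more electrons (higher positive charge) pulls the remaining electrons in closer, so Ti⁴⁺ is smallest and Ti²⁺ is largest.

Ti⁴⁺ < Ti³⁺ < Ti²⁺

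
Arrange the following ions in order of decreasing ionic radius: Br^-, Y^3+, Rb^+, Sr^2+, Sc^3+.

Br^- > Rb^+ > Sr^2+ > Y^3+ > Sc^3+

Work out protons and electrons: Sc^3+ (Z=21, 18 e⁻), Y^3+ (Z=39, 36 e⁻), Sr^2+ (Z=38, 36 e⁻), Rb^+ (Z=37, 36 e⁻), Br^- (Z=35, 36 e⁻). Sc^3+ < Y^3+ (same group, 1 shell fewer); Y^3+ < Sr^2+ (isoelectronic, higher Z=39 is smaller); Sr^2+ < Rb^+ (isoelectronic, higher Z=38 is smaller); Rb^+ < Br^- (both 36 e⁻, Z=37>35).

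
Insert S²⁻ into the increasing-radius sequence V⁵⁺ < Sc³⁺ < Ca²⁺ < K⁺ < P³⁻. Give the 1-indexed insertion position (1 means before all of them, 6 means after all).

5

These species are isoelectronic with 18 electrons. The only difference is the number of protons: V⁵⁺ (Z=23), Sc³⁺ (Z=21), Ca²⁺ (Z=20), K⁺ (Z=19), S²⁻ (Z=16), P³⁻ (Z=15). The strongest nuclear pull (V⁵⁺) gives the smallest ion.
The complete sequence is V⁵⁺ < Sc³⁺ < Ca²⁺ < K⁺ < S²⁻ < P³⁻. S²⁻ sits at position 5.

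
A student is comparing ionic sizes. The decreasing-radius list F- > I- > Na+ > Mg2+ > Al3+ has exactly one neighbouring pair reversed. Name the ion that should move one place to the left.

I-

Check each adjacent pair. F- and I- are reversed: both in group 17 with the same charge; F- (period 2) has the smaller radius. No other neighbouring pair contradicts the periodic trends, so I- is the ion listed too late.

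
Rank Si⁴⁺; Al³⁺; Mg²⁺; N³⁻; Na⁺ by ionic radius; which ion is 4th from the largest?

Isoelectronic series (10 e⁻ each). Size is set by nuclear charge: more protons means a smaller ion. Si⁴⁺ (Z=14), Al³⁺ (Z=13), Mg²⁺ (Z=12), Na⁺ (Z=11), N³⁻ (Z=7).
Ordering: Si⁴⁺ < Al³⁺ < Mg²⁺ < Na⁺ < N³⁻. The 4th largest is Al³⁺.

Al³⁺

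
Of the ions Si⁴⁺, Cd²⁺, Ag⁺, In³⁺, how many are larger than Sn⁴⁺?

3

Electron counts and nuclear charges: Si⁴⁺ (Z=14, 10 e⁻), Sn⁴⁺ (Z=50, 46 e⁻), In³⁺ (Z=49, 46 e⁻), Cd²⁺ (Z=48, 46 e⁻), Ag⁺ (Z=47, 46 e⁻). Si⁴⁺ < Sn⁴⁺ (same group, 2 shells fewer); Sn⁴⁺ < In³⁺ (both 46 e⁻, Z=50>49); In³⁺ < Cd²⁺ (both 46 e⁻, Z=49>48); Cd²⁺ < Ag⁺ (both 46 e⁻, Z=48>47).
Relative to Sn⁴⁺, the ions that are larger are In³⁺, Cd²⁺, Ag⁺. That's 3.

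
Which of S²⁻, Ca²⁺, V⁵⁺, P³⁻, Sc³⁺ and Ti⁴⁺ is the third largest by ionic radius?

Each ion has 18 electrons. The ranking follows nuclear charge in reverse — greater Z gives a smaller radius. V⁵⁺ (Z=23), Ti⁴⁺ (Z=22), Sc³⁺ (Z=21), Ca²⁺ (Z=20), S²⁻ (Z=16), P³⁻ (Z=15).
That gives V⁵⁺ < Ti⁴⁺ < Sc³⁺ < Ca²⁺ < S²⁻ < P³⁻. From the largest end, number 3 is Ca²⁺.

Ca²⁺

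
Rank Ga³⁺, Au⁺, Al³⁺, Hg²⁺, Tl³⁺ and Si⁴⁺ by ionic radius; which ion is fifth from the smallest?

First list Z and electron count for each: Si⁴⁺ (Z=14, 10 e⁻), Al³⁺ (Z=13, 10 e⁻), Ga³⁺ (Z=31, 28 e⁻), Tl³⁺ (Z=81, 78 e⁻), Hg²⁺ (Z=80, 78 e⁻), Au⁺ (Z=79, 78 e⁻). Si⁴⁺ < Al³⁺ (isoelectronic, higher Z=14 is smaller); Al³⁺ < Ga³⁺ (same group, period 3 vs 4); Ga³⁺ < Tl³⁺ (same group, period 4 vs 6); Tl³⁺ < Hg²⁺ (both 78 e⁻, Z=81>80); Hg²⁺ < Au⁺ (both 78 e⁻, Z=80>79).
Full ascending order: Si⁴⁺ < Al³⁺ < Ga³⁺ < Tl³⁺ < Hg²⁺ < Au⁺. Counting from the smallest, position 5 is Hg²⁺.

Hg²⁺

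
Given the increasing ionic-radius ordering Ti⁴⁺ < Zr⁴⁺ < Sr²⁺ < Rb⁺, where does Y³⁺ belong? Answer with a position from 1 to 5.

3

Electron counts and nuclear charges: Ti⁴⁺ (Z=22, 18 e⁻), Zr⁴⁺ (Z=40, 36 e⁻), Y³⁺ (Z=39, 36 e⁻), Sr²⁺ (Z=38, 36 e⁻), Rb⁺ (Z=37, 36 e⁻). Ti⁴⁺ < Zr⁴⁺ (same group, 1 shell fewer); Zr⁴⁺ < Y³⁺ (both 36 e⁻, Z=40>39); Y³⁺ < Sr²⁺ (both 36 e⁻, Z=39>38); Sr²⁺ < Rb⁺ (both 36 e⁻, Z=38>37).
The complete sequence is Ti⁴⁺ < Zr⁴⁺ < Y³⁺ < Sr²⁺ < Rb⁺. Y³⁺ sits at position 3.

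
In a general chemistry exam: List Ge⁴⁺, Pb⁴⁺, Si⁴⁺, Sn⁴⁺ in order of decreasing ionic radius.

Same group, same charge. Going down the group adds an extra shell of electrons, so the ion gets larger: Si⁴⁺ is highest in the group and smallest.

Pb⁴⁺ > Sn⁴⁺ > Ge⁴⁺ > Si⁴⁺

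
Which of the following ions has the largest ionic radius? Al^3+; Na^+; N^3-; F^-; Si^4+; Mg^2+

These species are isoelectronic with 10 electrons. The only difference is the number of protons: Si^4+ (Z=14), Al^3+ (Z=13), Mg^2+ (Z=12), Na^+ (Z=11), F^- (Z=9), N^3- (Z=7). The strongest nuclear pull (Si^4+) gives the smallest ion.

N^3-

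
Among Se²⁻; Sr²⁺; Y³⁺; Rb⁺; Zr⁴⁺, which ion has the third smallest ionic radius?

Sr²⁺

All of these have 36 electrons (isoelectronic). With the same electron cloud, the ion with the most protons pulls it in tightest. Nuclear charges: Zr⁴⁺ (Z=40), Y³⁺ (Z=39), Sr²⁺ (Z=38), Rb⁺ (Z=37), Se²⁻ (Z=34). Highest Z is smallest.
So the order is Zr⁴⁺ < Y³⁺ < Sr²⁺ < Rb⁺ < Se²⁻; the 3rd-smallest ion is Sr²⁺.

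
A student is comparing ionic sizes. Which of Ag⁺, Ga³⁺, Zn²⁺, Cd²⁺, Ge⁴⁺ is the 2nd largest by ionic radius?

Electron counts and nuclear charges: Ge⁴⁺: 28 e⁻, Z=32, Ga³⁺: 28 e⁻, Z=31, Zn²⁺: 28 e⁻, Z=30, Cd²⁺: 46 e⁻, Z=48, Ag⁺: 46 e⁻, Z=47. Ge⁴⁺ < Ga³⁺ (both 28 e⁻, Z=32>31); Ga³⁺ < Zn²⁺ (isoelectronic, higher Z=31 is smaller); Zn²⁺ < Cd²⁺ (same group, 1 shell fewer); Cd²⁺ < Ag⁺ (isoelectronic, higher Z=48 is smaller).
So the order is Ge⁴⁺ < Ga³⁺ < Zn²⁺ < Cd²⁺ < Ag⁺; the 2nd-largest ion is Cd²⁺.

Cd²⁺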